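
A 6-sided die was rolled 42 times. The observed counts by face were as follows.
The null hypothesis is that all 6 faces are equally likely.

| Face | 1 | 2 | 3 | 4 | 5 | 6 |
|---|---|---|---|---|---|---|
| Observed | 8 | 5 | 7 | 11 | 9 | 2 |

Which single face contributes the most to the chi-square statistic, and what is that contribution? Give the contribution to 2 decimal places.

Under H₀ each category has probability 1/6, so each expected count is 42/6 = 7.
1: (8 − 7)²/7 = 1/7 = 0.143
2: (5 − 7)²/7 = 4/7 = 0.571
3: (7 − 7)²/7 = 0/7 = 0.000
4: (11 − 7)²/7 = 16/7 = 2.286
5: (9 − 7)²/7 = 4/7 = 0.571
6: (2 − 7)²/7 = 25/7 = 3.571
The largest term is for 6: 3.57.

6, 3.57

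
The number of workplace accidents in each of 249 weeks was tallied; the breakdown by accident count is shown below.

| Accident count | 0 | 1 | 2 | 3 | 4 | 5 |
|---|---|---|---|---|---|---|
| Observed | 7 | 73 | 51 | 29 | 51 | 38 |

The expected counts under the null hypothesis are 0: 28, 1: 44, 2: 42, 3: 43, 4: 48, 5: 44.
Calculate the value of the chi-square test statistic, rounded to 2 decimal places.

0: (7 − 28)²/28 = 441/28 = 15.750
1: (73 − 44)²/44 = 841/44 = 19.114
2: (51 − 42)²/42 = 81/42 = 1.929
3: (29 − 43)²/43 = 196/43 = 4.558
4: (51 − 48)²/48 = 9/48 = 0.188
5: (38 − 44)²/44 = 36/44 = 0.818
Sum = 42.36

42.36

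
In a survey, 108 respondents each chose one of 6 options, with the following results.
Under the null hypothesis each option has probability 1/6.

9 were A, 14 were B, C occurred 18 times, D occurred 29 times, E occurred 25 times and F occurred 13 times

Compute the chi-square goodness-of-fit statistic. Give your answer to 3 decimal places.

16.222

Under H₀ each category has probability 1/6, so each expected count is 108/6 = 18.
χ² = (9−18)²/18 + (14−18)²/18 + (18−18)²/18 + (29−18)²/18 + (25−18)²/18 + (13−18)²/18
   = 4.5000 + 0.8889 + 0.0000 + 6.7222 + 2.7222 + 1.3889
Sum = 16.222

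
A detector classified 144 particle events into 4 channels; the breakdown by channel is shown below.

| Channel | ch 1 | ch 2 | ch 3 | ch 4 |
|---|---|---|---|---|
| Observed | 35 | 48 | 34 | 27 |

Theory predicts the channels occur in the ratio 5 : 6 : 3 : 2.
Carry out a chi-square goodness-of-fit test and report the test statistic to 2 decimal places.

Ratio total = 16. Expected counts: 144×5/16 = 45, 144×6/16 = 54, 144×3/16 = 27, 144×2/16 = 18.
cat         O        E   (O−E)²/E
ch 1       35       45      2.222
ch 2       48       54      0.667
ch 3       34       27      1.815
ch 4       27       18      4.500
Sum = 9.20

9.20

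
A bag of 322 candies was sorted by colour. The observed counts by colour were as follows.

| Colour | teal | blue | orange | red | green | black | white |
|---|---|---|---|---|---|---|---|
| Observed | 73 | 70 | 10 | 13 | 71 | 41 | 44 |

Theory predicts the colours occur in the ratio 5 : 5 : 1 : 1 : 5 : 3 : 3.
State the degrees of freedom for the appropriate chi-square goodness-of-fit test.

There are k = 7 categories and no parameters were estimated from the data, so df = 7 − 1 = 6.

6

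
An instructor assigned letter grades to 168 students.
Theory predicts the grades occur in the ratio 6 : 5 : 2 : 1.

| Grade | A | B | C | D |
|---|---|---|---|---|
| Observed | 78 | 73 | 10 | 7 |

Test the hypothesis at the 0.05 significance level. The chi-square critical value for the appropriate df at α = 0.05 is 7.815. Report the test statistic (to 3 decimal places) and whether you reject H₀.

Ratio total = 14. Expected counts: 168×6/14 = 72, 168×5/14 = 60, 168×2/14 = 24, 168×1/14 = 12.
cat         O        E   (O−E)²/E
A          78       72     0.5000
B          73       60     2.8167
C          10       24     8.1667
D           7       12     2.0833
Sum = 13.567
df = 3. Since 13.567 > 7.815, we reject H₀.

13.567; reject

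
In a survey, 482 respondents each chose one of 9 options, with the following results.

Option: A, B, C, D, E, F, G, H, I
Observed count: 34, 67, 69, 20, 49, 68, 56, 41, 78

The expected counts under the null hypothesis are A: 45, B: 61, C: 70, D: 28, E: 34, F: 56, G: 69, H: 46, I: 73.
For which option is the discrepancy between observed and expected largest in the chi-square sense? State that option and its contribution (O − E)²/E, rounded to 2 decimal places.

A: (34 − 45)²/45 = 121/45 = 2.689
B: (67 − 61)²/61 = 36/61 = 0.590
C: (69 − 70)²/70 = 1/70 = 0.014
D: (20 − 28)²/28 = 64/28 = 2.286
E: (49 − 34)²/34 = 225/34 = 6.618
F: (68 − 56)²/56 = 144/56 = 2.571
G: (56 − 69)²/69 = 169/69 = 2.449
H: (41 − 46)²/46 = 25/46 = 0.543
I: (78 − 73)²/73 = 25/73 = 0.342
The largest term is for E: 6.62.

E, 6.62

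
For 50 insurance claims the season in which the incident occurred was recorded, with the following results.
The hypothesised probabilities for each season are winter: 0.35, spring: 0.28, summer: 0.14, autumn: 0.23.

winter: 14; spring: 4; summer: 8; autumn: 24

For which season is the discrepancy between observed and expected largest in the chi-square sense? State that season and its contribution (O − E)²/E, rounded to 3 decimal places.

Expected counts E_i = n·p_i: 50×0.35 = 17.5, 50×0.28 = 14, 50×0.14 = 7, 50×0.23 = 11.5.
winter: (14 − 17.5)²/17.5 = 12.25/17.5 = 0.7000
spring: (4 − 14)²/14 = 100/14 = 7.1429
summer: (8 − 7)²/7 = 1/7 = 0.1429
autumn: (24 − 11.5)²/11.5 = 156.25/11.5 = 13.5870
The largest term is for autumn: 13.587.

autumn, 13.587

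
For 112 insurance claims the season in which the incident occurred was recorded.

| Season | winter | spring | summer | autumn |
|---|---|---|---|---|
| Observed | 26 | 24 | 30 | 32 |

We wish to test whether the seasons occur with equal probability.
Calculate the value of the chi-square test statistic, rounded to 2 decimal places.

Under H₀ each category has probability 1/4, so each expected count is 112/4 = 28.
winter: (26 − 28)²/28 = 4/28 = 0.143
spring: (24 − 28)²/28 = 16/28 = 0.571
summer: (30 − 28)²/28 = 4/28 = 0.143
autumn: (32 − 28)²/28 = 16/28 = 0.571
Sum = 1.43

1.43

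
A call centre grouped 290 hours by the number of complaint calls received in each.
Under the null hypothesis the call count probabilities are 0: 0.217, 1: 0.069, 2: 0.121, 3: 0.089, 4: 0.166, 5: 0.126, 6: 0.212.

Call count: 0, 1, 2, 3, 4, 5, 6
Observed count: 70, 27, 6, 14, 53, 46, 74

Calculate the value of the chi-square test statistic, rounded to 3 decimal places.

Expected counts E_i = n·p_i: 290×0.217 = 62.93, 290×0.069 = 20.01, 290×0.121 = 35.09, 290×0.089 = 25.81, 290×0.166 = 48.14, 290×0.126 = 36.54, 290×0.212 = 61.48.
χ² = (70−62.93)²/62.93 + (27−20.01)²/20.01 + (6−35.09)²/35.09 + (14−25.81)²/25.81 + (53−48.14)²/48.14 + (46−36.54)²/36.54 + (74−61.48)²/61.48
   = 0.7943 + 2.4418 + 24.1159 + 5.4040 + 0.4906 + 2.4491 + 2.5496
Sum = 38.245

38.245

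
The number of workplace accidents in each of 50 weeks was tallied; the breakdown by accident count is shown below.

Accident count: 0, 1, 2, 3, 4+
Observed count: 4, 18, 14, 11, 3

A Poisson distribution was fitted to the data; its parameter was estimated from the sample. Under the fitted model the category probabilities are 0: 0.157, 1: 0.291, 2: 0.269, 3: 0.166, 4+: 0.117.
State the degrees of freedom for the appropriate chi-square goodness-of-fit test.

There are k = 5 categories and 1 parameter estimated from the data, so df = 5 − 1 − 1 = 3.

3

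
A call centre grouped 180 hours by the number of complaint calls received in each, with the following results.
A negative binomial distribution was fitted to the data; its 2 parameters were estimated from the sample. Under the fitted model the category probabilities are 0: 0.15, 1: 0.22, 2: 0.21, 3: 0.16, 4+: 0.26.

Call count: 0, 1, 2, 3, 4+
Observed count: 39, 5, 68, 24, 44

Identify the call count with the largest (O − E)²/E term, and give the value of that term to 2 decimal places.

1, 30.23

Expected counts E_i = n·p_i: 180×0.15 = 27, 180×0.22 = 39.6, 180×0.21 = 37.8, 180×0.16 = 28.8, 180×0.26 = 46.8.
cat         O        E   (O−E)²/E
0          39       27      5.333
1           5     39.6     30.231
2          68     37.8     24.128
3          24     28.8      0.800
4+         44     46.8      0.168
The largest term is for 1: 30.23.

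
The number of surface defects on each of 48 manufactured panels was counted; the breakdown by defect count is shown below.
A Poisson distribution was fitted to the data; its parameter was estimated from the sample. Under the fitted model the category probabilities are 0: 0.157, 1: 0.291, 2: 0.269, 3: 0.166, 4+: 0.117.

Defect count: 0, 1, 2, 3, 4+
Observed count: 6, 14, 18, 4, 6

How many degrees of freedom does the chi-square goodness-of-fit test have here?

3

There are k = 5 categories and 1 parameter estimated from the data, so df = 5 − 1 − 1 = 3.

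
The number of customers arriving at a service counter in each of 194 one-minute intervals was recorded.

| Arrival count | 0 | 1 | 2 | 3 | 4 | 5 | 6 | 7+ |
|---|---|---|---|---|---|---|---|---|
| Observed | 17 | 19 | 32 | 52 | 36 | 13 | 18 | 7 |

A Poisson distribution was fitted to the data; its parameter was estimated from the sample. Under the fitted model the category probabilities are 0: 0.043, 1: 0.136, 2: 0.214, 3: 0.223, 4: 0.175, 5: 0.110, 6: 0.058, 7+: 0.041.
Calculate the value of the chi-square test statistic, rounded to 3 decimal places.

22.543

Expected counts E_i = n·p_i: 194×0.043 = 8.342, 194×0.136 = 26.384, 194×0.214 = 41.516, 194×0.223 = 43.262, 194×0.175 = 33.95, 194×0.110 = 21.34, 194×0.058 = 11.252, 194×0.041 = 7.954.
χ² = (17−8.342)²/8.342 + (19−26.384)²/26.384 + (32−41.516)²/41.516 + (52−43.262)²/43.262 + (36−33.95)²/33.95 + (13−21.34)²/21.34 + (18−11.252)²/11.252 + (7−7.954)²/7.954
   = 8.9860 + 2.0665 + 2.1812 + 1.7649 + 0.1238 + 3.2594 + 4.0469 + 0.1144
Sum = 22.543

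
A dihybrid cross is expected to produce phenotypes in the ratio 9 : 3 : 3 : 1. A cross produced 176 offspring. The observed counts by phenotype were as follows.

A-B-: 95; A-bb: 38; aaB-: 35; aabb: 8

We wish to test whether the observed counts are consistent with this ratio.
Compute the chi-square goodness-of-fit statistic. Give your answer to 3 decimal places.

Ratio total = 16. Expected counts: 176×9/16 = 99, 176×3/16 = 33, 176×3/16 = 33, 176×1/16 = 11.
cat         O        E   (O−E)²/E
A-B-       95       99     0.1616
A-bb       38       33     0.7576
aaB-       35       33     0.1212
aabb        8       11     0.8182
Sum = 1.859

1.859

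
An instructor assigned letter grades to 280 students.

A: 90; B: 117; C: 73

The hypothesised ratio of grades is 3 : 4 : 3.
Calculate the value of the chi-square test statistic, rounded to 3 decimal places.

Ratio total = 10. Expected counts: 280×3/10 = 84, 280×4/10 = 112, 280×3/10 = 84.
A: (90 − 84)²/84 = 36/84 = 0.4286
B: (117 − 112)²/112 = 25/112 = 0.2232
C: (73 − 84)²/84 = 121/84 = 1.4405
Sum = 2.092

2.092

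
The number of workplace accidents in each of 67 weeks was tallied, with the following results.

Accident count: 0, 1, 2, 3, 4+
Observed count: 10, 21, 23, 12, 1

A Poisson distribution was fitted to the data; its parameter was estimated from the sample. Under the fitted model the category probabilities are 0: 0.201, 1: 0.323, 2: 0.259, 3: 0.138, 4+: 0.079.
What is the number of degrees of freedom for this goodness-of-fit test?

3

There are k = 5 categories and 1 parameter estimated from the data, so df = 5 − 1 − 1 = 3.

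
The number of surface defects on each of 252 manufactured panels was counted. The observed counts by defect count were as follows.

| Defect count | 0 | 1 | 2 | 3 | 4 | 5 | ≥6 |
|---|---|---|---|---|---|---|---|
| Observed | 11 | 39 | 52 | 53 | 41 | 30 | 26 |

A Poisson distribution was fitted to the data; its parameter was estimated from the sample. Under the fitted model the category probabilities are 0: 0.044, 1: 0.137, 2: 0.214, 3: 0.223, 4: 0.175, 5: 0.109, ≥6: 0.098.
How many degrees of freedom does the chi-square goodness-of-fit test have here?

5

There are k = 7 categories and 1 parameter estimated from the data, so df = 7 − 1 − 1 = 5.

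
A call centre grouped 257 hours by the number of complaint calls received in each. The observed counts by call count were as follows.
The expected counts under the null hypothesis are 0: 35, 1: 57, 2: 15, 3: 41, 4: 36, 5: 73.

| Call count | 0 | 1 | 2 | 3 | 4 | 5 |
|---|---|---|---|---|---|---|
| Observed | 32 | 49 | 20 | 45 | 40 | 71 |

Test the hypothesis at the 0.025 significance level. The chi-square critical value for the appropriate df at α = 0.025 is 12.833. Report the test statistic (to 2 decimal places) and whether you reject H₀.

3.94; do not reject

0: (32 − 35)²/35 = 9/35 = 0.257
1: (49 − 57)²/57 = 64/57 = 1.123
2: (20 − 15)²/15 = 25/15 = 1.667
3: (45 − 41)²/41 = 16/41 = 0.390
4: (40 − 36)²/36 = 16/36 = 0.444
5: (71 − 73)²/73 = 4/73 = 0.055
Sum = 3.94
df = 5. Since 3.94 < 12.833, we do not reject H₀.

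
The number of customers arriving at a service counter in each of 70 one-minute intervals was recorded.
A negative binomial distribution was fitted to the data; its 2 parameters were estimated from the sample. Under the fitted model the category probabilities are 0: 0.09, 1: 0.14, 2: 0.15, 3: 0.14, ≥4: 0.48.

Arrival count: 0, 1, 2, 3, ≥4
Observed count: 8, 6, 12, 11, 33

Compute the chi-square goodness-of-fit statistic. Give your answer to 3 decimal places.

Expected counts E_i = n·p_i: 70×0.09 = 6.3, 70×0.14 = 9.8, 70×0.15 = 10.5, 70×0.14 = 9.8, 70×0.48 = 33.6.
0: (8 − 6.3)²/6.3 = 2.89/6.3 = 0.4587
1: (6 − 9.8)²/9.8 = 14.44/9.8 = 1.4735
2: (12 − 10.5)²/10.5 = 2.25/10.5 = 0.2143
3: (11 − 9.8)²/9.8 = 1.44/9.8 = 0.1469
≥4: (33 − 33.6)²/33.6 = 0.36/33.6 = 0.0107
Sum = 2.304

2.304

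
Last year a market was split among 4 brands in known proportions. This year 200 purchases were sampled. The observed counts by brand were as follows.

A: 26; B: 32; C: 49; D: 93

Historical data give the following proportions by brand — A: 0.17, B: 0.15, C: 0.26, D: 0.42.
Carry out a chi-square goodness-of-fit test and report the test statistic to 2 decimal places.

3.15

Expected counts E_i = n·p_i: 200×0.17 = 34, 200×0.15 = 30, 200×0.26 = 52, 200×0.42 = 84.
A: (26 − 34)²/34 = 64/34 = 1.882
B: (32 − 30)²/30 = 4/30 = 0.133
C: (49 − 52)²/52 = 9/52 = 0.173
D: (93 − 84)²/84 = 81/84 = 0.964
Sum = 3.15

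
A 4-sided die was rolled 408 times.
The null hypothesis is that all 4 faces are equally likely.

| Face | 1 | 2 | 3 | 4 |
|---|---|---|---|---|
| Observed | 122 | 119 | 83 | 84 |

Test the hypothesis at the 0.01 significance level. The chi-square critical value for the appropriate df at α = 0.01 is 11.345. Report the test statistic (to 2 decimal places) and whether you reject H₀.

13.47; reject

Under H₀ each category has probability 1/4, so each expected count is 408/4 = 102.
cat         O        E   (O−E)²/E
1         122      102      3.922
2         119      102      2.833
3          83      102      3.539
4          84      102      3.176
Sum = 13.47
df = 3. Since 13.47 > 11.345, we reject H₀.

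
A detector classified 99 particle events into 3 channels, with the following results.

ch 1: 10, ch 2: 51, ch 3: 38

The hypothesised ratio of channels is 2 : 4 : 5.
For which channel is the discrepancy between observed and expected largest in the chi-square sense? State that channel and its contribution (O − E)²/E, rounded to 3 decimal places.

ch 2, 6.250

Ratio total = 11. Expected counts: 99×2/11 = 18, 99×4/11 = 36, 99×5/11 = 45.
χ² = (10−18)²/18 + (51−36)²/36 + (38−45)²/45
   = 3.5556 + 6.2500 + 1.0889
The largest term is for ch 2: 6.250.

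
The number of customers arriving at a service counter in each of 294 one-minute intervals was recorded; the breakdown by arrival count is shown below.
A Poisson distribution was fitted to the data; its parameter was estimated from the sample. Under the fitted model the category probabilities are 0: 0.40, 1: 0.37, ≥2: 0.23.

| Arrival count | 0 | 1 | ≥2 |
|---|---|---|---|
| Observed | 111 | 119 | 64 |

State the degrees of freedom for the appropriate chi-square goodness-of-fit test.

There are k = 3 categories and 1 parameter estimated from the data, so df = 3 − 1 − 1 = 1.

1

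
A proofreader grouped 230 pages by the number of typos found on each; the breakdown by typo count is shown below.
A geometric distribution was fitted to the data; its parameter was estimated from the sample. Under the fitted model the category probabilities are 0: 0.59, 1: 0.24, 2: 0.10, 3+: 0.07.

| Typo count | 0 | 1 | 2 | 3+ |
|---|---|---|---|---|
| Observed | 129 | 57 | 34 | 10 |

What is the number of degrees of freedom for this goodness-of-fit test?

2

There are k = 4 categories and 1 parameter estimated from the data, so df = 4 − 1 − 1 = 2.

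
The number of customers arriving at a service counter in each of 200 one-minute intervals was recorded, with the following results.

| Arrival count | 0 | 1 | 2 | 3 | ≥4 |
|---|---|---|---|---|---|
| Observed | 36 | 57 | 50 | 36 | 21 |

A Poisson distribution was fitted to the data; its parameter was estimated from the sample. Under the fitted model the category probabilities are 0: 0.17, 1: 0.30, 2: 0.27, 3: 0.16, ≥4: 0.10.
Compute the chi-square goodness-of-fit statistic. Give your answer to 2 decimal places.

1.11

Expected counts E_i = n·p_i: 200×0.17 = 34, 200×0.30 = 60, 200×0.27 = 54, 200×0.16 = 32, 200×0.10 = 20.
0: (36 − 34)²/34 = 4/34 = 0.118
1: (57 − 60)²/60 = 9/60 = 0.150
2: (50 − 54)²/54 = 16/54 = 0.296
3: (36 − 32)²/32 = 16/32 = 0.500
≥4: (21 − 20)²/20 = 1/20 = 0.050
Sum = 1.11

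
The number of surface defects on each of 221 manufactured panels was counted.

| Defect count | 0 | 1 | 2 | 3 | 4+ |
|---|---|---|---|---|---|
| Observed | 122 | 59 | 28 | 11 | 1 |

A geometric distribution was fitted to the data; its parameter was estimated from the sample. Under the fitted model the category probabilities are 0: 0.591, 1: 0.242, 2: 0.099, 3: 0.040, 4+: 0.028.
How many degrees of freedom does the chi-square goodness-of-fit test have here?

3

There are k = 5 categories and 1 parameter estimated from the data, so df = 5 − 1 − 1 = 3.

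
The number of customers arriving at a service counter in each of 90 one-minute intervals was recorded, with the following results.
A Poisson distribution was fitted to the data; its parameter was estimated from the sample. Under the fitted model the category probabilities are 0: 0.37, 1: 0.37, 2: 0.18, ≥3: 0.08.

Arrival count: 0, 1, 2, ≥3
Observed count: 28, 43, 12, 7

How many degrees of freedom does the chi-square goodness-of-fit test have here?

2

There are k = 4 categories and 1 parameter estimated from the data, so df = 4 − 1 − 1 = 2.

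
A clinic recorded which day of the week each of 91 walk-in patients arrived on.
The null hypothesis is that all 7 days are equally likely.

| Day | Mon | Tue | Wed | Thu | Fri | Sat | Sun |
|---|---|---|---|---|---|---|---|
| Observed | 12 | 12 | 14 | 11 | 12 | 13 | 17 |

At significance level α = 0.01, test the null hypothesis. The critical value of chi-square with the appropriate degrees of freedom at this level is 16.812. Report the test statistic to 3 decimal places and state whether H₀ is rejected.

Expected count for each of the 7 categories: 91/7 = 13.
χ² = (12−13)²/13 + (12−13)²/13 + (14−13)²/13 + (11−13)²/13 + (12−13)²/13 + (13−13)²/13 + (17−13)²/13
   = 0.0769 + 0.0769 + 0.0769 + 0.3077 + 0.0769 + 0.0000 + 1.2308
Sum = 1.846
df = 6. Since 1.846 < 16.812, we do not reject H₀.

1.846; do not reject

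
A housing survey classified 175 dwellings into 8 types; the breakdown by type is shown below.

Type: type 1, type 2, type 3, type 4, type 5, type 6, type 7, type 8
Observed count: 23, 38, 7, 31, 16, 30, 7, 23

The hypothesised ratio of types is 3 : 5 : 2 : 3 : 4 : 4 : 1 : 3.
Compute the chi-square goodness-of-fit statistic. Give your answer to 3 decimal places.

Ratio total = 25. Expected counts: 175×3/25 = 21, 175×5/25 = 35, 175×2/25 = 14, 175×3/25 = 21, 175×4/25 = 28, 175×4/25 = 28, 175×1/25 = 7, 175×3/25 = 21.
cat         O        E   (O−E)²/E
type 1     23       21     0.1905
type 2     38       35     0.2571
type 3      7       14     3.5000
type 4     31       21     4.7619
type 5     16       28     5.1429
type 6     30       28     0.1429
type 7      7        7     0.0000
type 8     23       21     0.1905
Sum = 14.186

14.186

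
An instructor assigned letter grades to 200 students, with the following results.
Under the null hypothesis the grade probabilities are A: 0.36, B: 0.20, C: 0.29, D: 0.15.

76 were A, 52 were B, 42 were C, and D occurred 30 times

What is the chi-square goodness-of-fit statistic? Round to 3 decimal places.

Expected counts E_i = n·p_i: 200×0.36 = 72, 200×0.20 = 40, 200×0.29 = 58, 200×0.15 = 30.
cat         O        E   (O−E)²/E
A          76       72     0.2222
B          52       40     3.6000
C          42       58     4.4138
D          30       30     0.0000
Sum = 8.236

8.236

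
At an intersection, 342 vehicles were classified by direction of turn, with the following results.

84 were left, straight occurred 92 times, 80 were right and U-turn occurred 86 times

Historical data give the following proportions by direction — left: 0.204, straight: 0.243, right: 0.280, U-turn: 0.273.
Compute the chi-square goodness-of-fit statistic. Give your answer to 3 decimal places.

Expected counts E_i = n·p_i: 342×0.204 = 69.768, 342×0.243 = 83.106, 342×0.280 = 95.76, 342×0.273 = 93.366.
cat           O        E   (O−E)²/E
left         84   69.768     2.9032
straight     92   83.106     0.9518
right        80    95.76     2.5938
U-turn       86   93.366     0.5811
Sum = 7.030

7.030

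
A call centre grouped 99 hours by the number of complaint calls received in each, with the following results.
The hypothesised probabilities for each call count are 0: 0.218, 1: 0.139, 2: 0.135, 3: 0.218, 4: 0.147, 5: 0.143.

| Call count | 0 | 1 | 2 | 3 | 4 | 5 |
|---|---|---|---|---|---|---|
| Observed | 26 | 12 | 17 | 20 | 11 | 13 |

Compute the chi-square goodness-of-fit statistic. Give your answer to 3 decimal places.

3.196

Expected counts E_i = n·p_i: 99×0.218 = 21.582, 99×0.139 = 13.761, 99×0.135 = 13.365, 99×0.218 = 21.582, 99×0.147 = 14.553, 99×0.143 = 14.157.
χ² = (26−21.582)²/21.582 + (12−13.761)²/13.761 + (17−13.365)²/13.365 + (20−21.582)²/21.582 + (11−14.553)²/14.553 + (13−14.157)²/14.157
   = 0.9044 + 0.2254 + 0.9886 + 0.1160 + 0.8674 + 0.0946
Sum = 3.196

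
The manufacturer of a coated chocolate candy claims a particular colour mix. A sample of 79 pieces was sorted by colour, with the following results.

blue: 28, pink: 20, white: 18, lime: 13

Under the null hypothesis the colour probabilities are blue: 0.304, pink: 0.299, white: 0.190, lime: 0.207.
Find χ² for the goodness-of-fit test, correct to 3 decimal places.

2.499

Expected counts E_i = n·p_i: 79×0.304 = 24.016, 79×0.299 = 23.621, 79×0.190 = 15.01, 79×0.207 = 16.353.
cat         O        E   (O−E)²/E
blue       28   24.016     0.6609
pink       20   23.621     0.5551
white      18    15.01     0.5956
lime       13   16.353     0.6875
Sum = 2.499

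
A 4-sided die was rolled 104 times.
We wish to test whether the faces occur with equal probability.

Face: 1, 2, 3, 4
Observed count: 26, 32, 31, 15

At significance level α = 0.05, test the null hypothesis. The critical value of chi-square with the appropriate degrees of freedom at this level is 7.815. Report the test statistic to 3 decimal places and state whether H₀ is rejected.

Expected count for each of the 4 categories: 104/4 = 26.
cat         O        E   (O−E)²/E
1          26       26     0.0000
2          32       26     1.3846
3          31       26     0.9615
4          15       26     4.6538
Sum = 7.000
df = 3. Since 7.000 < 7.815, we do not reject H₀.

7.000; do not reject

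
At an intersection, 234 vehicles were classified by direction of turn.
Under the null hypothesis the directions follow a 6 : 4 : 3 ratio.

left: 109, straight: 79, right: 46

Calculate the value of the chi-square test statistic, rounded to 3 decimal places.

1.875

Ratio total = 13. Expected counts: 234×6/13 = 108, 234×4/13 = 72, 234×3/13 = 54.
cat           O        E   (O−E)²/E
left        109      108     0.0093
straight     79       72     0.6806
right        46       54     1.1852
Sum = 1.875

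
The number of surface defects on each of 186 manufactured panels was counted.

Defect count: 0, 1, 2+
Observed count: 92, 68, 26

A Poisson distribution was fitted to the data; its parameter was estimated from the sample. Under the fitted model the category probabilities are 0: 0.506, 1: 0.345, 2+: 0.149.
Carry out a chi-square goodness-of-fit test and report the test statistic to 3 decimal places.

0.382

Expected counts E_i = n·p_i: 186×0.506 = 94.116, 186×0.345 = 64.17, 186×0.149 = 27.714.
χ² = (92−94.116)²/94.116 + (68−64.17)²/64.17 + (26−27.714)²/27.714
   = 0.0476 + 0.2286 + 0.1060
Sum = 0.382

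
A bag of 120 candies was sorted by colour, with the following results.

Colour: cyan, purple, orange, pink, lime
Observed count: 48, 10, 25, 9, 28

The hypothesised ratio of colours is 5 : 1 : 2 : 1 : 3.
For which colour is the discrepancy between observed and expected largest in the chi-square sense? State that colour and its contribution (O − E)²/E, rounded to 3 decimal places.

Ratio total = 12. Expected counts: 120×5/12 = 50, 120×1/12 = 10, 120×2/12 = 20, 120×1/12 = 10, 120×3/12 = 30.
cat         O        E   (O−E)²/E
cyan       48       50     0.0800
purple     10       10     0.0000
orange     25       20     1.2500
pink        9       10     0.1000
lime       28       30     0.1333
The largest term is for orange: 1.250.

orange, 1.250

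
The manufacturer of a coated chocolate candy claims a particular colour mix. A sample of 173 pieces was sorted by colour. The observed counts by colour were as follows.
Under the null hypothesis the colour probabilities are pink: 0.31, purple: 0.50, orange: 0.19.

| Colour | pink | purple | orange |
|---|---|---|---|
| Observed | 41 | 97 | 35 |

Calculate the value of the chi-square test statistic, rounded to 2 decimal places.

Expected counts E_i = n·p_i: 173×0.31 = 53.63, 173×0.50 = 86.5, 173×0.19 = 32.87.
pink: (41 − 53.63)²/53.63 = 159.5169/53.63 = 2.974
purple: (97 − 86.5)²/86.5 = 110.25/86.5 = 1.275
orange: (35 − 32.87)²/32.87 = 4.5369/32.87 = 0.138
Sum = 4.39

4.39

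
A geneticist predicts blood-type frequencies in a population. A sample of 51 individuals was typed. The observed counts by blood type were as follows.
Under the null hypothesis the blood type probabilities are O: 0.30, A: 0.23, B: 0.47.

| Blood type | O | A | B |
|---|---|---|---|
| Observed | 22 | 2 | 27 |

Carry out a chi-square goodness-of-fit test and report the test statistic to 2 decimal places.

11.39

Expected counts E_i = n·p_i: 51×0.30 = 15.3, 51×0.23 = 11.73, 51×0.47 = 23.97.
χ² = (22−15.3)²/15.3 + (2−11.73)²/11.73 + (27−23.97)²/23.97
   = 2.934 + 8.071 + 0.383
Sum = 11.39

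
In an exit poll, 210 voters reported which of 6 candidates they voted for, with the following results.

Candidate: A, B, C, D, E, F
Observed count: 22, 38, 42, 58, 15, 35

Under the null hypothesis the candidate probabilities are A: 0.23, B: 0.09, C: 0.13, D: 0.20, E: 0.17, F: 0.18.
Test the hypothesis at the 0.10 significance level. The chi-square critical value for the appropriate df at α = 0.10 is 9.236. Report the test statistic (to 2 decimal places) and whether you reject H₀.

59.84; reject

Expected counts E_i = n·p_i: 210×0.23 = 48.3, 210×0.09 = 18.9, 210×0.13 = 27.3, 210×0.20 = 42, 210×0.17 = 35.7, 210×0.18 = 37.8.
A: (22 − 48.3)²/48.3 = 691.69/48.3 = 14.321
B: (38 − 18.9)²/18.9 = 364.81/18.9 = 19.302
C: (42 − 27.3)²/27.3 = 216.09/27.3 = 7.915
D: (58 − 42)²/42 = 256/42 = 6.095
E: (15 − 35.7)²/35.7 = 428.49/35.7 = 12.003
F: (35 − 37.8)²/37.8 = 7.84/37.8 = 0.207
Sum = 59.84
df = 5. Since 59.84 > 9.236, we reject H₀.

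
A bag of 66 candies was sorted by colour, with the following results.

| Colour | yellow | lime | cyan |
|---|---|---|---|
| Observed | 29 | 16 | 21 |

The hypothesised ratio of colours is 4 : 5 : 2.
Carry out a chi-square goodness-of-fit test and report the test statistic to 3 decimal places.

14.325

Ratio total = 11. Expected counts: 66×4/11 = 24, 66×5/11 = 30, 66×2/11 = 12.
cat         O        E   (O−E)²/E
yellow     29       24     1.0417
lime       16       30     6.5333
cyan       21       12     6.7500
Sum = 14.325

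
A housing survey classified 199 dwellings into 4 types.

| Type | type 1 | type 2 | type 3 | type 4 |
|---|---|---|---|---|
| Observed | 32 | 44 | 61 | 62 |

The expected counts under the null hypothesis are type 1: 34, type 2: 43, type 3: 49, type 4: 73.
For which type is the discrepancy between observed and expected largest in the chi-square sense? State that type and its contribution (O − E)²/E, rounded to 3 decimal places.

χ² = (32−34)²/34 + (44−43)²/43 + (61−49)²/49 + (62−73)²/73
   = 0.1176 + 0.0233 + 2.9388 + 1.6575
The largest term is for type 3: 2.939.

type 3, 2.939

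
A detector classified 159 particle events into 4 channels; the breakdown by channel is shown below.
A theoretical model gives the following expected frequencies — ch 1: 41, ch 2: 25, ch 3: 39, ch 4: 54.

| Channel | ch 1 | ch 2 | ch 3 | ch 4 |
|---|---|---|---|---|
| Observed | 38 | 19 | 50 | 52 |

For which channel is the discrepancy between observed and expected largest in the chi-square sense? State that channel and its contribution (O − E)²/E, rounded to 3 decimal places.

ch 1: (38 − 41)²/41 = 9/41 = 0.2195
ch 2: (19 − 25)²/25 = 36/25 = 1.4400
ch 3: (50 − 39)²/39 = 121/39 = 3.1026
ch 4: (52 − 54)²/54 = 4/54 = 0.0741
The largest term is for ch 3: 3.103.

ch 3, 3.103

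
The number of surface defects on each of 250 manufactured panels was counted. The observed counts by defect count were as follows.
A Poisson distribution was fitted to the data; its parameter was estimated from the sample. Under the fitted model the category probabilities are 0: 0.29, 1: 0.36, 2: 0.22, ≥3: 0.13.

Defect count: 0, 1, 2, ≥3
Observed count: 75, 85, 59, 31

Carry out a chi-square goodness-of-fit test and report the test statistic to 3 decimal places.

Expected counts E_i = n·p_i: 250×0.29 = 72.5, 250×0.36 = 90, 250×0.22 = 55, 250×0.13 = 32.5.
cat         O        E   (O−E)²/E
0          75     72.5     0.0862
1          85       90     0.2778
2          59       55     0.2909
≥3         31     32.5     0.0692
Sum = 0.724

0.724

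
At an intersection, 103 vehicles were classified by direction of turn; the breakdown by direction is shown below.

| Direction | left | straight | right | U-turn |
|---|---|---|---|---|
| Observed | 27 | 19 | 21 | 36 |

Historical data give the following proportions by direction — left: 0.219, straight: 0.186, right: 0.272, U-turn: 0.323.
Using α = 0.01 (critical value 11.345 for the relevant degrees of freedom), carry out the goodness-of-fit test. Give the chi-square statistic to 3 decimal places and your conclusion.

Expected counts E_i = n·p_i: 103×0.219 = 22.557, 103×0.186 = 19.158, 103×0.272 = 28.016, 103×0.323 = 33.269.
χ² = (27−22.557)²/22.557 + (19−19.158)²/19.158 + (21−28.016)²/28.016 + (36−33.269)²/33.269
   = 0.8751 + 0.0013 + 1.7570 + 0.2242
Sum = 2.858
df = 3. Since 2.858 < 11.345, we do not reject H₀.

2.858; do not reject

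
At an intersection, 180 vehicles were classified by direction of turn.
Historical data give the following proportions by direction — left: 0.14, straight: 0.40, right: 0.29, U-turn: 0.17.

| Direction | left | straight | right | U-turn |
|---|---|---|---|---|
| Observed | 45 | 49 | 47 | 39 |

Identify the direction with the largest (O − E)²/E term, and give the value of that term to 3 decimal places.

left, 15.557

Expected counts E_i = n·p_i: 180×0.14 = 25.2, 180×0.40 = 72, 180×0.29 = 52.2, 180×0.17 = 30.6.
left: (45 − 25.2)²/25.2 = 392.04/25.2 = 15.5571
straight: (49 − 72)²/72 = 529/72 = 7.3472
right: (47 − 52.2)²/52.2 = 27.04/52.2 = 0.5180
U-turn: (39 − 30.6)²/30.6 = 70.56/30.6 = 2.3059
The largest term is for left: 15.557.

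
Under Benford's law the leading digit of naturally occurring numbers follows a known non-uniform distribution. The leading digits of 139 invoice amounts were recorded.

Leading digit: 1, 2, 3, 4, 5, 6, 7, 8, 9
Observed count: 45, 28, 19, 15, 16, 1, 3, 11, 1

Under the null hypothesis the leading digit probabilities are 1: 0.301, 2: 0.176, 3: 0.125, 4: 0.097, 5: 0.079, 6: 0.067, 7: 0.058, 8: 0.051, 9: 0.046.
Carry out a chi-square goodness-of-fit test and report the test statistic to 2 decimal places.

20.67

Expected counts E_i = n·p_i: 139×0.301 = 41.839, 139×0.176 = 24.464, 139×0.125 = 17.375, 139×0.097 = 13.483, 139×0.079 = 10.981, 139×0.067 = 9.313, 139×0.058 = 8.062, 139×0.051 = 7.089, 139×0.046 = 6.394.
1: (45 − 41.839)²/41.839 = 9.991921/41.839 = 0.239
2: (28 − 24.464)²/24.464 = 12.503296/24.464 = 0.511
3: (19 − 17.375)²/17.375 = 2.640625/17.375 = 0.152
4: (15 − 13.483)²/13.483 = 2.301289/13.483 = 0.171
5: (16 − 10.981)²/10.981 = 25.190361/10.981 = 2.294
6: (1 − 9.313)²/9.313 = 69.105969/9.313 = 7.420
7: (3 − 8.062)²/8.062 = 25.623844/8.062 = 3.178
8: (11 − 7.089)²/7.089 = 15.295921/7.089 = 2.158
9: (1 − 6.394)²/6.394 = 29.095236/6.394 = 4.550
Sum = 20.67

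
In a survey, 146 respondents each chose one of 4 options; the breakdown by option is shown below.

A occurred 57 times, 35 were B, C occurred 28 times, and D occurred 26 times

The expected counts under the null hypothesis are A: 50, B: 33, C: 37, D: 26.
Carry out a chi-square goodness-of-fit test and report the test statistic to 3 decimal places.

3.290

A: (57 − 50)²/50 = 49/50 = 0.9800
B: (35 − 33)²/33 = 4/33 = 0.1212
C: (28 − 37)²/37 = 81/37 = 2.1892
D: (26 − 26)²/26 = 0/26 = 0.0000
Sum = 3.290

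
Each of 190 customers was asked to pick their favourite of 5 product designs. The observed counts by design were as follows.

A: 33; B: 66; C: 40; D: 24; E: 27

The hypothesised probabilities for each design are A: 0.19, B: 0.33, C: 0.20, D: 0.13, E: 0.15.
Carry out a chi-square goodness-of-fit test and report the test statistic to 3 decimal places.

Expected counts E_i = n·p_i: 190×0.19 = 36.1, 190×0.33 = 62.7, 190×0.20 = 38, 190×0.13 = 24.7, 190×0.15 = 28.5.
cat         O        E   (O−E)²/E
A          33     36.1     0.2662
B          66     62.7     0.1737
C          40       38     0.1053
D          24     24.7     0.0198
E          27     28.5     0.0789
Sum = 0.644

0.644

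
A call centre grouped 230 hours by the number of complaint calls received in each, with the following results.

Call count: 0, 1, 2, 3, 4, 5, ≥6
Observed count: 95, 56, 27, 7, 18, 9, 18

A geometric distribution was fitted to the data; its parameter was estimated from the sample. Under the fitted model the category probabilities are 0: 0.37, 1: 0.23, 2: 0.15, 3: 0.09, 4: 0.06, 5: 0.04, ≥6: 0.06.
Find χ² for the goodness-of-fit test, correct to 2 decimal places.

Expected counts E_i = n·p_i: 230×0.37 = 85.1, 230×0.23 = 52.9, 230×0.15 = 34.5, 230×0.09 = 20.7, 230×0.06 = 13.8, 230×0.04 = 9.2, 230×0.06 = 13.8.
0: (95 − 85.1)²/85.1 = 98.01/85.1 = 1.152
1: (56 − 52.9)²/52.9 = 9.61/52.9 = 0.182
2: (27 − 34.5)²/34.5 = 56.25/34.5 = 1.630
3: (7 − 20.7)²/20.7 = 187.69/20.7 = 9.067
4: (18 − 13.8)²/13.8 = 17.64/13.8 = 1.278
5: (9 − 9.2)²/9.2 = 0.04/9.2 = 0.004
≥6: (18 − 13.8)²/13.8 = 17.64/13.8 = 1.278
Sum = 14.59

14.59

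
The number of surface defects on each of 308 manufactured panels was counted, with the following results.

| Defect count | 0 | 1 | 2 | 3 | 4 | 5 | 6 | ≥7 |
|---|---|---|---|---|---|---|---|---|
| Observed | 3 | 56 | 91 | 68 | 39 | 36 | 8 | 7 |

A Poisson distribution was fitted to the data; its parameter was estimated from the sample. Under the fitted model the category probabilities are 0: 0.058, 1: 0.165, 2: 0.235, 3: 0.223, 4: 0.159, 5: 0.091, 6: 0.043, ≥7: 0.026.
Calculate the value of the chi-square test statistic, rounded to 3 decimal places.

Expected counts E_i = n·p_i: 308×0.058 = 17.864, 308×0.165 = 50.82, 308×0.235 = 72.38, 308×0.223 = 68.684, 308×0.159 = 48.972, 308×0.091 = 28.028, 308×0.043 = 13.244, 308×0.026 = 8.008.
χ² = (3−17.864)²/17.864 + (56−50.82)²/50.82 + (91−72.38)²/72.38 + (68−68.684)²/68.684 + (39−48.972)²/48.972 + (36−28.028)²/28.028 + (8−13.244)²/13.244 + (7−8.008)²/8.008
   = 12.3678 + 0.5280 + 4.7901 + 0.0068 + 2.0306 + 2.2675 + 2.0764 + 0.1269
Sum = 24.194

24.194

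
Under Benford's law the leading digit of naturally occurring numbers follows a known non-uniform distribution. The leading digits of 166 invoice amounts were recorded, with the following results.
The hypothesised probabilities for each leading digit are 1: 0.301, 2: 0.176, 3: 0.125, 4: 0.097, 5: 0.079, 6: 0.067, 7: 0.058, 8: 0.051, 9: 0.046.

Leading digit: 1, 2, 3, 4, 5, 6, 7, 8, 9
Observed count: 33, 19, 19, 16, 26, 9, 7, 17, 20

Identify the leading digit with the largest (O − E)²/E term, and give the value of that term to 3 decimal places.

Expected counts E_i = n·p_i: 166×0.301 = 49.966, 166×0.176 = 29.216, 166×0.125 = 20.75, 166×0.097 = 16.102, 166×0.079 = 13.114, 166×0.067 = 11.122, 166×0.058 = 9.628, 166×0.051 = 8.466, 166×0.046 = 7.636.
cat         O        E   (O−E)²/E
1          33   49.966     5.7608
2          19   29.216     3.5722
3          19    20.75     0.1476
4          16   16.102     0.0006
5          26   13.114    12.6620
6           9   11.122     0.4049
7           7    9.628     0.7173
8          17    8.466     8.6025
9          20    7.636    20.0194
The largest term is for 9: 20.019.

9, 20.019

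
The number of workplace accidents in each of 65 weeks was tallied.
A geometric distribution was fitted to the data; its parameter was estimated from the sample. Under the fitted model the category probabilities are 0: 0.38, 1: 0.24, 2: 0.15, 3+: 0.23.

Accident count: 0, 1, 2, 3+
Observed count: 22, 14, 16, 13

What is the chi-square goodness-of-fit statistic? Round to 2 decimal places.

Expected counts E_i = n·p_i: 65×0.38 = 24.7, 65×0.24 = 15.6, 65×0.15 = 9.75, 65×0.23 = 14.95.
χ² = (22−24.7)²/24.7 + (14−15.6)²/15.6 + (16−9.75)²/9.75 + (13−14.95)²/14.95
   = 0.295 + 0.164 + 4.006 + 0.254
Sum = 4.72

4.72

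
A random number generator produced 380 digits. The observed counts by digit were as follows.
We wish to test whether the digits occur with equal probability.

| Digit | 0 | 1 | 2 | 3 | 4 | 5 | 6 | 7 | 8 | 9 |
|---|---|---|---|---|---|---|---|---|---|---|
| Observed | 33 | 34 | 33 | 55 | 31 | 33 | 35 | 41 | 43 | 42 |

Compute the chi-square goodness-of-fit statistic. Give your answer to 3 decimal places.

12.842

Expected count for each of the 10 categories: 380/10 = 38.
χ² = (33−38)²/38 + (34−38)²/38 + (33−38)²/38 + (55−38)²/38 + (31−38)²/38 + (33−38)²/38 + (35−38)²/38 + (41−38)²/38 + (43−38)²/38 + (42−38)²/38
   = 0.6579 + 0.4211 + 0.6579 + 7.6053 + 1.2895 + 0.6579 + 0.2368 + 0.2368 + 0.6579 + 0.4211
Sum = 12.842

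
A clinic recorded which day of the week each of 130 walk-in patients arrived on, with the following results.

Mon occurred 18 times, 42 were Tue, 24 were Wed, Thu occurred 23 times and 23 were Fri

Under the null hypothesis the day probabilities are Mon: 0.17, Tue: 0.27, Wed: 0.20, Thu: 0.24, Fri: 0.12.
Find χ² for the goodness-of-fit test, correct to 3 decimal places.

7.936

Expected counts E_i = n·p_i: 130×0.17 = 22.1, 130×0.27 = 35.1, 130×0.20 = 26, 130×0.24 = 31.2, 130×0.12 = 15.6.
cat         O        E   (O−E)²/E
Mon        18     22.1     0.7606
Tue        42     35.1     1.3564
Wed        24       26     0.1538
Thu        23     31.2     2.1551
Fri        23     15.6     3.5103
Sum = 7.936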